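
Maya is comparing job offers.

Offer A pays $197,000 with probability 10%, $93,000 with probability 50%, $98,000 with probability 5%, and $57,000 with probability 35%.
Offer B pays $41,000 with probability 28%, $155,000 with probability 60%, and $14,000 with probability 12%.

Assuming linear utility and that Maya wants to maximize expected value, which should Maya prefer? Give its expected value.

Offer B ($106,160)

Offer A = 0.1 × 197000 + 0.5 × 93000 + 0.05 × 98000 + 0.35 × 57000 = 19700 + 46500 + 4900 + 19950 = 91050
Offer B = 0.28 × 41000 + 0.6 × 155000 + 0.12 × 14000 = 11480 + 93000 + 1680 = 106160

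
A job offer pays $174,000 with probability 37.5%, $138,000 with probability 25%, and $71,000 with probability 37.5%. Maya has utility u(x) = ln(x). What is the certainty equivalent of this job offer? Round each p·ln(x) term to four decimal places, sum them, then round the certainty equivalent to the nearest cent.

$117,336.36

E[u] = 0.375·ln(174000) + 0.25·ln(138000) + 0.375·ln(71000) = 4.5251 + 2.9588 + 4.1889 = 11.6728
CE = e^11.6728 ≈ 117336.36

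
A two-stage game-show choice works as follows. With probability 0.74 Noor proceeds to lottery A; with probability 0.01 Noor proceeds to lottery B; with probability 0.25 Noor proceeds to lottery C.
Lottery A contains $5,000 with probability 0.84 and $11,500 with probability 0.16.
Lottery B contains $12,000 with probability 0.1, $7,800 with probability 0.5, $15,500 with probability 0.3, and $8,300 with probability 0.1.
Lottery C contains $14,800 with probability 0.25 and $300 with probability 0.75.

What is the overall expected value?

$5,556.65

EV(A) = 0.84 × 5000 + 0.16 × 11500 = 4200 + 1840 = 6040
EV(B) = 0.1 × 12000 + 0.5 × 7800 + 0.3 × 15500 + 0.1 × 8300 = 1200 + 3900 + 4650 + 830 = 10580
EV(C) = 0.25 × 14800 + 0.75 × 300 = 3700 + 225 = 3925
Overall = 0.74 × 6040 + 0.01 × 10580 + 0.25 × 3925 = 4469.6 + 105.8 + 981.25 = 5556.65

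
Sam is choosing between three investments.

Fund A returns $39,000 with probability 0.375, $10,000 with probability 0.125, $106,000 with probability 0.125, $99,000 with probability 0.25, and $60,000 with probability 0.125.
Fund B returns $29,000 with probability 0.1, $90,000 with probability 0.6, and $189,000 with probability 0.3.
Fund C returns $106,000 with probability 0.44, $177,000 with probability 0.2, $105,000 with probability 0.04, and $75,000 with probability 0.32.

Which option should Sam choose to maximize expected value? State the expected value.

Fund A = 0.375 × 39000 + 0.125 × 10000 + 0.125 × 106000 + 0.25 × 99000 + 0.125 × 60000 = 14625 + 1250 + 13250 + 24750 + 7500 = 61375
Fund B = 0.1 × 29000 + 0.6 × 90000 + 0.3 × 189000 = 2900 + 54000 + 56700 = 113600
Fund C = 0.44 × 106000 + 0.2 × 177000 + 0.04 × 105000 + 0.32 × 75000 = 46640 + 35400 + 4200 + 24000 = 110240

Fund B ($113,600)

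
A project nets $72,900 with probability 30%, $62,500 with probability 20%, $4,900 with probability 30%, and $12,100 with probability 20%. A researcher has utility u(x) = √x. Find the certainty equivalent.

$30,276

E[u] = 0.3·√72900 + 0.2·√62500 + 0.3·√4900 + 0.2·√12100 = 0.3·270 + 0.2·250 + 0.3·70 + 0.2·110 = 174
CE = (174)² = 30276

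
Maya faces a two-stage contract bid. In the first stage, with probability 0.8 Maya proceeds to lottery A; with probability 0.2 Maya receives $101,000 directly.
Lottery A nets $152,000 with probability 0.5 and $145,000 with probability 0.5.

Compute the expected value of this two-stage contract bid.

EV(A) = 0.5 × 152000 + 0.5 × 145000 = 76000 + 72500 = 148500
Branch B: 101000 (certain)
Overall = 0.8 × 148500 + 0.2 × 101000 = 118800 + 20200 = 139000

$139,000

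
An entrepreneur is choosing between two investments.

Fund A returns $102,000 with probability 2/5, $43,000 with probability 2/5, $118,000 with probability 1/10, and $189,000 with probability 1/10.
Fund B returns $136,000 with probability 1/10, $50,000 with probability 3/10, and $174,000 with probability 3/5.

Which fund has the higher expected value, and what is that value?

Fund A = 2/5 × 102000 + 2/5 × 43000 + 1/10 × 118000 + 1/10 × 189000 = 40800 + 17200 + 11800 + 18900 = 88700
Fund B = 1/10 × 136000 + 3/10 × 50000 + 3/5 × 174000 = 13600 + 15000 + 104400 = 133000

Fund B ($133,000)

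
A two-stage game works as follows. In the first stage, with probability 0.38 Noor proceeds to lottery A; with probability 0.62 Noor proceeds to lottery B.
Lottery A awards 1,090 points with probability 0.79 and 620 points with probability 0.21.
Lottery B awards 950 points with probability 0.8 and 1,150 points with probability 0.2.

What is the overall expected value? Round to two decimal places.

990.49 points

EV(A) = 0.79 × 1090 + 0.21 × 620 = 861.1 + 130.2 = 991.3
EV(B) = 0.8 × 950 + 0.2 × 1150 = 760 + 230 = 990
Overall = 0.38 × 991.3 + 0.62 × 990 = 376.694 + 613.8 = 990.494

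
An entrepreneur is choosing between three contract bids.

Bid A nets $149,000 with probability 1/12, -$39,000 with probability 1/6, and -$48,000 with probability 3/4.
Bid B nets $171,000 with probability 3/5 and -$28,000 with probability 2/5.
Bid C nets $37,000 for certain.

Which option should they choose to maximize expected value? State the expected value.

Bid A = 1/12 × 149000 + 1/6 × (-39000) + 3/4 × (-48000) = 12416.6667 − 6500 − 36000 = -30083.3333
Bid B = 3/5 × 171000 + 2/5 × (-28000) = 102600 − 11200 = 91400
Bid C: 37000 (certain)

Bid B ($91,400)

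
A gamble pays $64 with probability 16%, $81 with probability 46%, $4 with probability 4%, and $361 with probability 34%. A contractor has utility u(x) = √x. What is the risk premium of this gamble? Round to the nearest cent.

$27.36

E[u] = 0.16·√64 + 0.46·√81 + 0.04·√4 + 0.34·√361 = 0.16·8 + 0.46·9 + 0.04·2 + 0.34·19 = 11.96
CE = (11.96)² = 143.0416
Risk premium = EV − CE = 170.4 − 143.0416 = 27.3584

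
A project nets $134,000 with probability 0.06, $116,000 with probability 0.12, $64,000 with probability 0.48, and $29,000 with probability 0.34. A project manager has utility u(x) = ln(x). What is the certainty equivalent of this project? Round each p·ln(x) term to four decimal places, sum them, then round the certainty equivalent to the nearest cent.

E[u] = 0.06·ln(134000) + 0.12·ln(116000) + 0.48·ln(64000) + 0.34·ln(29000) = 0.7083 + 1.3994 + 5.3120 + 3.4935 = 10.9132
CE = e^10.9132 ≈ 54896.23

$54,896.23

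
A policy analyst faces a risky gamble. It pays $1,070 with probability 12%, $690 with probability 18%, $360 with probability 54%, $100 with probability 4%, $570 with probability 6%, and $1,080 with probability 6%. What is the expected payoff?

EV = 0.12 × 1070 + 0.18 × 690 + 0.54 × 360 + 0.04 × 100 + 0.06 × 570 + 0.06 × 1080 = 128.4 + 124.2 + 194.4 + 4 + 34.2 + 64.8 = 550

$550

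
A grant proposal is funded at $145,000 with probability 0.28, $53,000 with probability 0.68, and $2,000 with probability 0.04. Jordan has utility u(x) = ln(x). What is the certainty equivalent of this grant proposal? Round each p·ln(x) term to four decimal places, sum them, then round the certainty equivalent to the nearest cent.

$61,623.59

E[u] = 0.28·ln(145000) + 0.68·ln(53000) + 0.04·ln(2000) = 3.3277 + 7.3971 + 0.3040 = 11.0288
CE = e^11.0288 ≈ 61623.59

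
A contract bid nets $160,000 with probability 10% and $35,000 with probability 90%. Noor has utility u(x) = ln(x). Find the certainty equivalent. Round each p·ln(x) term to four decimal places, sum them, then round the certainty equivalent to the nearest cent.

E[u] = 0.1·ln(160000) + 0.9·ln(35000) = 1.1983 + 9.4168 = 10.6151
CE = e^10.6151 ≈ 40745.47

$40,745.47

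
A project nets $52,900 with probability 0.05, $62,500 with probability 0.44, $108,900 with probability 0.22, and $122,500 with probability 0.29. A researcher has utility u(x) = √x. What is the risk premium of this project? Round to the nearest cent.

E[u] = 0.05·√52900 + 0.44·√62500 + 0.22·√108900 + 0.29·√122500 = 0.05·230 + 0.44·250 + 0.22·330 + 0.29·350 = 295.6
CE = (295.6)² = 87379.36
Risk premium = EV − CE = 89628 − 87379.36 = 2248.64

$2,248.64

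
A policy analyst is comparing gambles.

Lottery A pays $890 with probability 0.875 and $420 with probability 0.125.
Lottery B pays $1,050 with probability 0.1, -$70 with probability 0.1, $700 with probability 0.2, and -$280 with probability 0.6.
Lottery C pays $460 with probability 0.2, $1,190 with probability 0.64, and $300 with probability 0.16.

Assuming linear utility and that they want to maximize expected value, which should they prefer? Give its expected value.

Lottery A = 0.875 × 890 + 0.125 × 420 = 778.75 + 52.5 = 831.25
Lottery B = 0.1 × 1050 + 0.1 × (-70) + 0.2 × 700 + 0.6 × (-280) = 105 − 7 + 140 − 168 = 70
Lottery C = 0.2 × 460 + 0.64 × 1190 + 0.16 × 300 = 92 + 761.6 + 48 = 901.6

Lottery C ($901.60)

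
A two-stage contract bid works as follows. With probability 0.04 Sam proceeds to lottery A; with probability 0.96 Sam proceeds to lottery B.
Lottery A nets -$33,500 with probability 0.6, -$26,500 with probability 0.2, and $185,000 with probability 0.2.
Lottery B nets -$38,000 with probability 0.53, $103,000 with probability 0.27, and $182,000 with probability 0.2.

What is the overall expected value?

EV(A) = 0.6 × (-33500) + 0.2 × (-26500) + 0.2 × 185000 = -20100 − 5300 + 37000 = 11600
EV(B) = 0.53 × (-38000) + 0.27 × 103000 + 0.2 × 182000 = -20140 + 27810 + 36400 = 44070
Overall = 0.04 × 11600 + 0.96 × 44070 = 464 + 42307.2 = 42771.2

$42,771.20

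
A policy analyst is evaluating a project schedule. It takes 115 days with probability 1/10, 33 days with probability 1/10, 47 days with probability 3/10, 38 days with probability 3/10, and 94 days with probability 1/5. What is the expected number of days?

EV = 1/10 × 115 + 1/10 × 33 + 3/10 × 47 + 3/10 × 38 + 1/5 × 94 = 11.5 + 3.3 + 14.1 + 11.4 + 18.8 = 59.1

59.1 days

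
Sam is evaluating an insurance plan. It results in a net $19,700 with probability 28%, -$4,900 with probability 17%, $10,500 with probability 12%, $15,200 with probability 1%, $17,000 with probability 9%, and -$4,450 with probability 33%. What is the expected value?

EV = 0.28 × 19700 + 0.17 × (-4900) + 0.12 × 10500 + 0.01 × 15200 + 0.09 × 17000 + 0.33 × (-4450) = 5516 − 833 + 1260 + 152 + 1530 − 1468.5 = 6156.5

$6,156.50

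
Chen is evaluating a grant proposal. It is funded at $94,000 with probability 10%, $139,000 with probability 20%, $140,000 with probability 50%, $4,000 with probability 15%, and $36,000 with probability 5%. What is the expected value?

EV = 0.1 × 94000 + 0.2 × 139000 + 0.5 × 140000 + 0.15 × 4000 + 0.05 × 36000 = 9400 + 27800 + 70000 + 600 + 1800 = 109600

$109,600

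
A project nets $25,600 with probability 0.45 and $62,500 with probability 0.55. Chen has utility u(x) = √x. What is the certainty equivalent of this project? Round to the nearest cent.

E[u] = 0.45·√25600 + 0.55·√62500 = 0.45·160 + 0.55·250 = 209.5
CE = (209.5)² = 43890.25

$43,890.25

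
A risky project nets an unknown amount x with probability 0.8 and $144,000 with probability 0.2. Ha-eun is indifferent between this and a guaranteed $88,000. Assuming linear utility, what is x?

0.8·x + 0.2·144000 = 88000
0.8·x = 88000 − 28800 = 59200
x = 59200 / 0.8 = 74000

x = $74,000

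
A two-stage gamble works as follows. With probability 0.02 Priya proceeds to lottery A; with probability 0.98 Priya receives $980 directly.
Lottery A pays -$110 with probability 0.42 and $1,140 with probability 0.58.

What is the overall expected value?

$972.70

EV(A) = 0.42 × (-110) + 0.58 × 1140 = -46.2 + 661.2 = 615
Branch B: 980 (certain)
Overall = 0.02 × 615 + 0.98 × 980 = 12.3 + 960.4 = 972.7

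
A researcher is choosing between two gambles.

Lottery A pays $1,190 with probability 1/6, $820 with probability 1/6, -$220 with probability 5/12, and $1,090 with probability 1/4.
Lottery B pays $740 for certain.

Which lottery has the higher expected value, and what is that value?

Lottery A = 1/6 × 1190 + 1/6 × 820 + 5/12 × (-220) + 1/4 × 1090 = 198.3333 + 136.6667 − 91.6667 + 272.5 = 515.8333
Lottery B: 740 (certain)

Lottery B ($740)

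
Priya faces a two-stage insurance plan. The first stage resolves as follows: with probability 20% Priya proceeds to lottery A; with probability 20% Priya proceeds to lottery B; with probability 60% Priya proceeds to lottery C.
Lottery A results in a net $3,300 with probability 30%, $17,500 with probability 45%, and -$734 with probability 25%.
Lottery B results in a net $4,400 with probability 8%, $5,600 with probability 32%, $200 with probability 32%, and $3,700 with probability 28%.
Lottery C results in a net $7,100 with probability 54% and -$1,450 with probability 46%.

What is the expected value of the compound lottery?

EV(A) = 0.3 × 3300 + 0.45 × 17500 + 0.25 × (-734) = 990 + 7875 − 183.5 = 8681.5
EV(B) = 0.08 × 4400 + 0.32 × 5600 + 0.32 × 200 + 0.28 × 3700 = 352 + 1792 + 64 + 1036 = 3244
EV(C) = 0.54 × 7100 + 0.46 × (-1450) = 3834 − 667 = 3167
Overall = 0.2 × 8681.5 + 0.2 × 3244 + 0.6 × 3167 = 1736.3 + 648.8 + 1900.2 = 4285.3

$4,285.30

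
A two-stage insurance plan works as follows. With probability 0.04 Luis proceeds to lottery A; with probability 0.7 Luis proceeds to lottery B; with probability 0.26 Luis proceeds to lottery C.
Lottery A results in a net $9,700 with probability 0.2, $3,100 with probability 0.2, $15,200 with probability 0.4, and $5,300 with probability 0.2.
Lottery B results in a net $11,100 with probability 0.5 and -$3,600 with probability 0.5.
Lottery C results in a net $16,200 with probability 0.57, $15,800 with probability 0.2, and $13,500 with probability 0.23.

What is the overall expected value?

EV(A) = 0.2 × 9700 + 0.2 × 3100 + 0.4 × 15200 + 0.2 × 5300 = 1940 + 620 + 6080 + 1060 = 9700
EV(B) = 0.5 × 11100 + 0.5 × (-3600) = 5550 − 1800 = 3750
EV(C) = 0.57 × 16200 + 0.2 × 15800 + 0.23 × 13500 = 9234 + 3160 + 3105 = 15499
Overall = 0.04 × 9700 + 0.7 × 3750 + 0.26 × 15499 = 388 + 2625 + 4029.74 = 7042.74

$7,042.74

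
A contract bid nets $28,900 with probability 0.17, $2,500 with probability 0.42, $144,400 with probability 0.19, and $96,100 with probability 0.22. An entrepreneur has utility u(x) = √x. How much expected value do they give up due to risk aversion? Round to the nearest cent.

$18,326.91

E[u] = 0.17·√28900 + 0.42·√2500 + 0.19·√144400 + 0.22·√96100 = 0.17·170 + 0.42·50 + 0.19·380 + 0.22·310 = 190.3
CE = (190.3)² = 36214.09
Risk premium = EV − CE = 54541 − 36214.09 = 18326.91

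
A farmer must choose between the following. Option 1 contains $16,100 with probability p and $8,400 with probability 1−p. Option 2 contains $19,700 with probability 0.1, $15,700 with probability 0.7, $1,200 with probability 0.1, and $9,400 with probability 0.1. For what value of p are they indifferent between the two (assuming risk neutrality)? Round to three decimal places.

EV(Option 2) = 0.1 × 19700 + 0.7 × 15700 + 0.1 × 1200 + 0.1 × 9400 = 1970 + 10990 + 120 + 940 = 14020
p·16100 + (1−p)·8400 = 14020
7700p + 8400 = 14020
p = (14020 − 8400) / 7700

p = 0.730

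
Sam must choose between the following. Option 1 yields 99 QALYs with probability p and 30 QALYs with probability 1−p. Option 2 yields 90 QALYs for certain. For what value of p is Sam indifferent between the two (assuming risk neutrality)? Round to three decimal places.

p = 0.870

p·99 + (1−p)·30 = 90
69p + 30 = 90
p = (90 − 30) / 69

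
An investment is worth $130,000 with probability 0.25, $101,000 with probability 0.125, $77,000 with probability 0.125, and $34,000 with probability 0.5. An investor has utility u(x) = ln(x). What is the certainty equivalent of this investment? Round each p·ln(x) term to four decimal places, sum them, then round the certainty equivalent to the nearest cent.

$60,336.95

E[u] = 0.25·ln(130000) + 0.125·ln(101000) + 0.125·ln(77000) + 0.5·ln(34000) = 2.9438 + 1.4404 + 1.4064 + 5.2171 = 11.0077
CE = e^11.0077 ≈ 60336.95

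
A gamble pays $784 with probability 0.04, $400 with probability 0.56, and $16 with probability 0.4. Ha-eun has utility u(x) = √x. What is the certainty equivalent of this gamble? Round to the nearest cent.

$193.77

E[u] = 0.04·√784 + 0.56·√400 + 0.4·√16 = 0.04·28 + 0.56·20 + 0.4·4 = 13.92
CE = (13.92)² = 193.7664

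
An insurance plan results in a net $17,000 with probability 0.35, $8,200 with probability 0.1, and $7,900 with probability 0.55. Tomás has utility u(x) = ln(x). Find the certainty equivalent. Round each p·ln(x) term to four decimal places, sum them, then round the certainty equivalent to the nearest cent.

$10,368.21

E[u] = 0.35·ln(17000) + 0.1·ln(8200) + 0.55·ln(7900) = 3.4093 + 0.9012 + 4.9360 = 9.2465
CE = e^9.2465 ≈ 10368.21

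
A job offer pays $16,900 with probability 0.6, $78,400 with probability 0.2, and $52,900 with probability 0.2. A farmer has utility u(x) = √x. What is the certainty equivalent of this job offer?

$32,400

E[u] = 0.6·√16900 + 0.2·√78400 + 0.2·√52900 = 0.6·130 + 0.2·280 + 0.2·230 = 180
CE = (180)² = 32400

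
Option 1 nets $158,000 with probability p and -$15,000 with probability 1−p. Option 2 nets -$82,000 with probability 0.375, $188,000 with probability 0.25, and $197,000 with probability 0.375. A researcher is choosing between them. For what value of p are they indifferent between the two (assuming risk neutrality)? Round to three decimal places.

p = 0.608

EV(Option 2) = 0.375 × (-82000) + 0.25 × 188000 + 0.375 × 197000 = -30750 + 47000 + 73875 = 90125
p·158000 + (1−p)·(-15000) = 90125
173000p − 15000 = 90125
p = (90125 + 15000) / 173000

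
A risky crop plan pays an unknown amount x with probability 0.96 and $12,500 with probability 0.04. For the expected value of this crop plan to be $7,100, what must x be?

x = $6,875

0.96·x + 0.04·12500 = 7100
0.96·x = 7100 − 500 = 6600
x = 6600 / 0.96 = 6875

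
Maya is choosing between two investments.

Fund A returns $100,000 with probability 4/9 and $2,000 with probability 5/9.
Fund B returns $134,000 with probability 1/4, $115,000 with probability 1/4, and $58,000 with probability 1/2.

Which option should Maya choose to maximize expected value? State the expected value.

Fund A = 4/9 × 100000 + 5/9 × 2000 = 44444.4444 + 1111.1111 = 45555.5556
Fund B = 1/4 × 134000 + 1/4 × 115000 + 1/2 × 58000 = 33500 + 28750 + 29000 = 91250

Fund B ($91,250)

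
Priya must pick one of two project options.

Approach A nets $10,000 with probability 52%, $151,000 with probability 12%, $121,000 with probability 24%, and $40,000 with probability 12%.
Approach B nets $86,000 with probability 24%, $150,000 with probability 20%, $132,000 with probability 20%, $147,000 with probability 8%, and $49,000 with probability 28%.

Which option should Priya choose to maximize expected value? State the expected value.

Approach A = 0.52 × 10000 + 0.12 × 151000 + 0.24 × 121000 + 0.12 × 40000 = 5200 + 18120 + 29040 + 4800 = 57160
Approach B = 0.24 × 86000 + 0.2 × 150000 + 0.2 × 132000 + 0.08 × 147000 + 0.28 × 49000 = 20640 + 30000 + 26400 + 11760 + 13720 = 102520

Approach B ($102,520)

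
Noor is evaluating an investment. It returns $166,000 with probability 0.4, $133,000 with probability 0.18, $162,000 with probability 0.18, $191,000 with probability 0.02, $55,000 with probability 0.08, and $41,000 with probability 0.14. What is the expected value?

EV = 0.4 × 166000 + 0.18 × 133000 + 0.18 × 162000 + 0.02 × 191000 + 0.08 × 55000 + 0.14 × 41000 = 66400 + 23940 + 29160 + 3820 + 4400 + 5740 = 133460

$133,460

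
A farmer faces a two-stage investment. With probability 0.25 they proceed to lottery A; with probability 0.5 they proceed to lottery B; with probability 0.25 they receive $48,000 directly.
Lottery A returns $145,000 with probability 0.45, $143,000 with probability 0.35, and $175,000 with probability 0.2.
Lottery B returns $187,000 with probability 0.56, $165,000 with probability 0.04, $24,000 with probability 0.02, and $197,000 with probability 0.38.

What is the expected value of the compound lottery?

$142,905

EV(A) = 0.45 × 145000 + 0.35 × 143000 + 0.2 × 175000 = 65250 + 50050 + 35000 = 150300
EV(B) = 0.56 × 187000 + 0.04 × 165000 + 0.02 × 24000 + 0.38 × 197000 = 104720 + 6600 + 480 + 74860 = 186660
Branch C: 48000 (certain)
Overall = 0.25 × 150300 + 0.5 × 186660 + 0.25 × 48000 = 37575 + 93330 + 12000 = 142905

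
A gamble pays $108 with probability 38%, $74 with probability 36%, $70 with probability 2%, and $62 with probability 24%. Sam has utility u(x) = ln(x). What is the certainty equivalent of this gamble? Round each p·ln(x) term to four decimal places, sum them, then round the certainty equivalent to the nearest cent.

$81.79

E[u] = 0.38·ln(108) + 0.36·ln(74) + 0.02·ln(70) + 0.24·ln(62) = 1.7792 + 1.5495 + 0.0850 + 0.9905 = 4.4042
CE = e^4.4042 ≈ 81.79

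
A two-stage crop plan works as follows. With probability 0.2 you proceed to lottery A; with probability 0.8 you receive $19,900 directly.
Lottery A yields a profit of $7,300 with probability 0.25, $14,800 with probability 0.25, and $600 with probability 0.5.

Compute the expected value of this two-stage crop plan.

$17,085

EV(A) = 0.25 × 7300 + 0.25 × 14800 + 0.5 × 600 = 1825 + 3700 + 300 = 5825
Branch B: 19900 (certain)
Overall = 0.2 × 5825 + 0.8 × 19900 = 1165 + 15920 = 17085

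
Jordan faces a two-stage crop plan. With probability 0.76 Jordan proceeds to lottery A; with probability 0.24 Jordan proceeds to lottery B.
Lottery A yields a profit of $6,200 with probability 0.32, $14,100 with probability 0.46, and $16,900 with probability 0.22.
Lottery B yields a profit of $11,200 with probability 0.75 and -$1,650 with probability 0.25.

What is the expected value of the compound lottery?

EV(A) = 0.32 × 6200 + 0.46 × 14100 + 0.22 × 16900 = 1984 + 6486 + 3718 = 12188
EV(B) = 0.75 × 11200 + 0.25 × (-1650) = 8400 − 412.5 = 7987.5
Overall = 0.76 × 12188 + 0.24 × 7987.5 = 9262.88 + 1917 = 11179.88

$11,179.88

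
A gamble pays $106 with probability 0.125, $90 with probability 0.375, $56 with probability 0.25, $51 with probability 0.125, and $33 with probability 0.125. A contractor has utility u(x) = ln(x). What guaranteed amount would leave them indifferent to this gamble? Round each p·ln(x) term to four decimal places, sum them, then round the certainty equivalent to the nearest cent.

$67.03

E[u] = 0.125·ln(106) + 0.375·ln(90) + 0.25·ln(56) + 0.125·ln(51) + 0.125·ln(33) = 0.5829 + 1.6874 + 1.0063 + 0.4915 + 0.4371 = 4.2052
CE = e^4.2052 ≈ 67.03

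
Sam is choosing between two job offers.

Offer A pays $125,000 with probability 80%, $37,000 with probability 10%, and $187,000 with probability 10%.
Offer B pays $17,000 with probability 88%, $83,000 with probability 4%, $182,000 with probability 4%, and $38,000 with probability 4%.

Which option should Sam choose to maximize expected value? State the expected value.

Offer A ($122,400)

Offer A = 0.8 × 125000 + 0.1 × 37000 + 0.1 × 187000 = 100000 + 3700 + 18700 = 122400
Offer B = 0.88 × 17000 + 0.04 × 83000 + 0.04 × 182000 + 0.04 × 38000 = 14960 + 3320 + 7280 + 1520 = 27080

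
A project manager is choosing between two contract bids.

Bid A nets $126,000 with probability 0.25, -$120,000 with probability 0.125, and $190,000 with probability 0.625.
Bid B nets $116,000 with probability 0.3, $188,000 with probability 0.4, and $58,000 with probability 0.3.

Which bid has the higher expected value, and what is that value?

Bid A = 0.25 × 126000 + 0.125 × (-120000) + 0.625 × 190000 = 31500 − 15000 + 118750 = 135250
Bid B = 0.3 × 116000 + 0.4 × 188000 + 0.3 × 58000 = 34800 + 75200 + 17400 = 127400

Bid A ($135,250)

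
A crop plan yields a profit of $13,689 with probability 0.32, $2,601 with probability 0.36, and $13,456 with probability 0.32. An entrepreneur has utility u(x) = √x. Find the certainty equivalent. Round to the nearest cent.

E[u] = 0.32·√13689 + 0.36·√2601 + 0.32·√13456 = 0.32·117 + 0.36·51 + 0.32·116 = 92.92
CE = (92.92)² = 8634.1264

$8,634.13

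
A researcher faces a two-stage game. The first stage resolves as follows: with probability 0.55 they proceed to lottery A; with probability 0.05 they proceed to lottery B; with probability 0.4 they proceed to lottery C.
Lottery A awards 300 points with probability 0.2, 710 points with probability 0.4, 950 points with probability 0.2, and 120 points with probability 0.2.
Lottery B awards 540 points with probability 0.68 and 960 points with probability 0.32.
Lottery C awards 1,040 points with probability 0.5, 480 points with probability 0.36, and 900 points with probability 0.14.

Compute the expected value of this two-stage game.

EV(A) = 0.2 × 300 + 0.4 × 710 + 0.2 × 950 + 0.2 × 120 = 60 + 284 + 190 + 24 = 558
EV(B) = 0.68 × 540 + 0.32 × 960 = 367.2 + 307.2 = 674.4
EV(C) = 0.5 × 1040 + 0.36 × 480 + 0.14 × 900 = 520 + 172.8 + 126 = 818.8
Overall = 0.55 × 558 + 0.05 × 674.4 + 0.4 × 818.8 = 306.9 + 33.72 + 327.52 = 668.14

668.14 points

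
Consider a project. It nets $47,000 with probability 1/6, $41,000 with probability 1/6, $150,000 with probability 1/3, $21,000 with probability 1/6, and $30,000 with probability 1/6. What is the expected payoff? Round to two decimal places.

$73,166.67

EV = 1/6 × 47000 + 1/6 × 41000 + 1/3 × 150000 + 1/6 × 21000 + 1/6 × 30000 = 7833.3333 + 6833.3333 + 50000 + 3500 + 5000 = 73166.6667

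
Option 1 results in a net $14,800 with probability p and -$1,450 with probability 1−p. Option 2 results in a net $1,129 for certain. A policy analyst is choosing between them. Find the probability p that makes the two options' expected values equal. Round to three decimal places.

p·14800 + (1−p)·(-1450) = 1129
16250p − 1450 = 1129
p = (1129 + 1450) / 16250

p = 0.159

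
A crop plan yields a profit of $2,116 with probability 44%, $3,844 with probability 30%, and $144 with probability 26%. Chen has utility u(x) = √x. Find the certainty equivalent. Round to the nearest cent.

$1,760.64

E[u] = 0.44·√2116 + 0.3·√3844 + 0.26·√144 = 0.44·46 + 0.3·62 + 0.26·12 = 41.96
CE = (41.96)² = 1760.6416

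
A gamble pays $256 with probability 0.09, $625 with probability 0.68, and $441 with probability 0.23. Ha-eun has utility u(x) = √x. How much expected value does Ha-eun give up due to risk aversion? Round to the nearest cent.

$7.98

E[u] = 0.09·√256 + 0.68·√625 + 0.23·√441 = 0.09·16 + 0.68·25 + 0.23·21 = 23.27
CE = (23.27)² = 541.4929
Risk premium = EV − CE = 549.47 − 541.4929 = 7.9771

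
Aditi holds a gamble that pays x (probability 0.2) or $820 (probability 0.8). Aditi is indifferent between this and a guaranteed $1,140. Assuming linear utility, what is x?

x = $2,420

0.2·x + 0.8·820 = 1140
0.2·x = 1140 − 656 = 484
x = 484 / 0.2 = 2420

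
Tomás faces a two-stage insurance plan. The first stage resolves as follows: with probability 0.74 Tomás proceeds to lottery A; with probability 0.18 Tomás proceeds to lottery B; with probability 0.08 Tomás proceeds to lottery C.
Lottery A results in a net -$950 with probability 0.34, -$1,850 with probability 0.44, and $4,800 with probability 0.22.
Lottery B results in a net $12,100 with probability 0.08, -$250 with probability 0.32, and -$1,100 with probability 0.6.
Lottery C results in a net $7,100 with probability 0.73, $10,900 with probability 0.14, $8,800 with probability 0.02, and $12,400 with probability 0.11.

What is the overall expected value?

$641.02

EV(A) = 0.34 × (-950) + 0.44 × (-1850) + 0.22 × 4800 = -323 − 814 + 1056 = -81
EV(B) = 0.08 × 12100 + 0.32 × (-250) + 0.6 × (-1100) = 968 − 80 − 660 = 228
EV(C) = 0.73 × 7100 + 0.14 × 10900 + 0.02 × 8800 + 0.11 × 12400 = 5183 + 1526 + 176 + 1364 = 8249
Overall = 0.74 × (-81) + 0.18 × 228 + 0.08 × 8249 = -59.94 + 41.04 + 659.92 = 641.02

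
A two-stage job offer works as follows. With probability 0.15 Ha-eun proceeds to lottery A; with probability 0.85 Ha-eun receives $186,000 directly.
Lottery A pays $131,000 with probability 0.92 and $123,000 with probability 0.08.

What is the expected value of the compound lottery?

$177,654

EV(A) = 0.92 × 131000 + 0.08 × 123000 = 120520 + 9840 = 130360
Branch B: 186000 (certain)
Overall = 0.15 × 130360 + 0.85 × 186000 = 19554 + 158100 = 177654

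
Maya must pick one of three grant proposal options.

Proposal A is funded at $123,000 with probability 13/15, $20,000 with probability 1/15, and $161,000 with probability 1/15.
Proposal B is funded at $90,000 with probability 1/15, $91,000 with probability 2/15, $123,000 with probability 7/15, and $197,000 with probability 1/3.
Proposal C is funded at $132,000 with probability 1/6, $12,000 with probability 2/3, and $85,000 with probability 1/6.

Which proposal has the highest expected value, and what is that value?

Proposal A = 13/15 × 123000 + 1/15 × 20000 + 1/15 × 161000 = 106600 + 1333.3333 + 10733.3333 = 118666.6667
Proposal B = 1/15 × 90000 + 2/15 × 91000 + 7/15 × 123000 + 1/3 × 197000 = 6000 + 12133.3333 + 57400 + 65666.6667 = 141200
Proposal C = 1/6 × 132000 + 2/3 × 12000 + 1/6 × 85000 = 22000 + 8000 + 14166.6667 = 44166.6667

Proposal B ($141,200)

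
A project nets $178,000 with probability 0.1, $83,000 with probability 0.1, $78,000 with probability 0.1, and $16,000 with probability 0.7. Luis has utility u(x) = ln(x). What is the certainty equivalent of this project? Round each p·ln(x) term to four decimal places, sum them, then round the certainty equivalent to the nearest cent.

$28,121.79

E[u] = 0.1·ln(178000) + 0.1·ln(83000) + 0.1·ln(78000) + 0.7·ln(16000) = 1.2090 + 1.1327 + 1.1264 + 6.7762 = 10.2443
CE = e^10.2443 ≈ 28121.79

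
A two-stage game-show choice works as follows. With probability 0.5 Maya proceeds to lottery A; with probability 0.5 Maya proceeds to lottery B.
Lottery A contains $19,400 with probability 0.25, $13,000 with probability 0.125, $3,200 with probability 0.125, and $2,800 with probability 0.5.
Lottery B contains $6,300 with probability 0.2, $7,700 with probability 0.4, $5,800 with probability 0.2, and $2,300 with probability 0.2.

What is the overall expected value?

EV(A) = 0.25 × 19400 + 0.125 × 13000 + 0.125 × 3200 + 0.5 × 2800 = 4850 + 1625 + 400 + 1400 = 8275
EV(B) = 0.2 × 6300 + 0.4 × 7700 + 0.2 × 5800 + 0.2 × 2300 = 1260 + 3080 + 1160 + 460 = 5960
Overall = 0.5 × 8275 + 0.5 × 5960 = 4137.5 + 2980 = 7117.5

$7,117.50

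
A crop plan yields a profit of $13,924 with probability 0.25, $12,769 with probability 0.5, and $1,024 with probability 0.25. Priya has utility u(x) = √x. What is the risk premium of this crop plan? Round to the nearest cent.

$1,285.50

E[u] = 0.25·√13924 + 0.5·√12769 + 0.25·√1024 = 0.25·118 + 0.5·113 + 0.25·32 = 94
CE = (94)² = 8836
Risk premium = EV − CE = 10121.5 − 8836 = 1285.5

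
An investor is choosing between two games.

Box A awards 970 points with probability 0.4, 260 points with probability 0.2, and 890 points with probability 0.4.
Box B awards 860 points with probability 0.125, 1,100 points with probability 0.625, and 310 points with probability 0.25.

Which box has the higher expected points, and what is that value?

Box A = 0.4 × 970 + 0.2 × 260 + 0.4 × 890 = 388 + 52 + 356 = 796
Box B = 0.125 × 860 + 0.625 × 1100 + 0.25 × 310 = 107.5 + 687.5 + 77.5 = 872.5

Box B (872.5 points)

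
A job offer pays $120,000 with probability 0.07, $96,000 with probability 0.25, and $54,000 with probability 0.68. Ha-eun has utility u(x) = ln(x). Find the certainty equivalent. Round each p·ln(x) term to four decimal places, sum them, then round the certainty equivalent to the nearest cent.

E[u] = 0.07·ln(120000) + 0.25·ln(96000) + 0.68·ln(54000) = 0.8187 + 2.8680 + 7.4098 = 11.0965
CE = e^11.0965 ≈ 65939.97

$65,939.97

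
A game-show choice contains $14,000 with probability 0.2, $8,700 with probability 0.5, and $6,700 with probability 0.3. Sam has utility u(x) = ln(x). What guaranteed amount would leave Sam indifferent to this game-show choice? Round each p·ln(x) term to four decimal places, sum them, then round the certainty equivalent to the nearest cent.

E[u] = 0.2·ln(14000) + 0.5·ln(8700) + 0.3·ln(6700) = 1.9094 + 4.5355 + 2.6430 = 9.0879
CE = e^9.0879 ≈ 8847.59

$8,847.59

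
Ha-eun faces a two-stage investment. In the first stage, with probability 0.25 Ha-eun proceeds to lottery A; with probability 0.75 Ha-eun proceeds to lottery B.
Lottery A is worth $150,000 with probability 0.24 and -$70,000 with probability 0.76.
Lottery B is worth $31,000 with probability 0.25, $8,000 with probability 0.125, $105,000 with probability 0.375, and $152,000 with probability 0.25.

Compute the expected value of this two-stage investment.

$60,293.75

EV(A) = 0.24 × 150000 + 0.76 × (-70000) = 36000 − 53200 = -17200
EV(B) = 0.25 × 31000 + 0.125 × 8000 + 0.375 × 105000 + 0.25 × 152000 = 7750 + 1000 + 39375 + 38000 = 86125
Overall = 0.25 × (-17200) + 0.75 × 86125 = -4300 + 64593.75 = 60293.75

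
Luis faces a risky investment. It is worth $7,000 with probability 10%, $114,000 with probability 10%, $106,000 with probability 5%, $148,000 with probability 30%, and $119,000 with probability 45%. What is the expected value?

EV = 0.1 × 7000 + 0.1 × 114000 + 0.05 × 106000 + 0.3 × 148000 + 0.45 × 119000 = 700 + 11400 + 5300 + 44400 + 53550 = 115350

$115,350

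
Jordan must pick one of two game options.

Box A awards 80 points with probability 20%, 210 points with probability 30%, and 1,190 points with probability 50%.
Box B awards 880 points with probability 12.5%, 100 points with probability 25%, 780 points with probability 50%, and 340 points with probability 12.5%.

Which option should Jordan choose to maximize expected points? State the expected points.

Box A (674 points)

Box A = 0.2 × 80 + 0.3 × 210 + 0.5 × 1190 = 16 + 63 + 595 = 674
Box B = 0.125 × 880 + 0.25 × 100 + 0.5 × 780 + 0.125 × 340 = 110 + 25 + 390 + 42.5 = 567.5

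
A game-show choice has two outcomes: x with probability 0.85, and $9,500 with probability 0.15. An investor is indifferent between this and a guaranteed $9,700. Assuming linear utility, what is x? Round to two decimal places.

x = $9,735.29

0.85·x + 0.15·9500 = 9700
0.85·x = 9700 − 1425 = 8275
x = 8275 / 0.85 = 9735.2941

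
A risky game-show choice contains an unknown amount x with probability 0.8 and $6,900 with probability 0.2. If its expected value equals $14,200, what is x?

x = $16,025

0.8·x + 0.2·6900 = 14200
0.8·x = 14200 − 1380 = 12820
x = 12820 / 0.8 = 16025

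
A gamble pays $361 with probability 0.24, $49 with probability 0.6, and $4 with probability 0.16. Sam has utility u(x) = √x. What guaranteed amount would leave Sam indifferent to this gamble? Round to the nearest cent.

$82.45

E[u] = 0.24·√361 + 0.6·√49 + 0.16·√4 = 0.24·19 + 0.6·7 + 0.16·2 = 9.08
CE = (9.08)² = 82.4464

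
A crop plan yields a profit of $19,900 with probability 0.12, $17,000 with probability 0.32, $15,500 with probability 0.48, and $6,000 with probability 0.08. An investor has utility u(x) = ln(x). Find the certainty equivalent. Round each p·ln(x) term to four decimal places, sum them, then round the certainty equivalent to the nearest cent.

E[u] = 0.12·ln(19900) + 0.32·ln(17000) + 0.48·ln(15500) + 0.08·ln(6000) = 1.1878 + 3.1171 + 4.6313 + 0.6960 = 9.6322
CE = e^9.6322 ≈ 15247.94

$15,247.94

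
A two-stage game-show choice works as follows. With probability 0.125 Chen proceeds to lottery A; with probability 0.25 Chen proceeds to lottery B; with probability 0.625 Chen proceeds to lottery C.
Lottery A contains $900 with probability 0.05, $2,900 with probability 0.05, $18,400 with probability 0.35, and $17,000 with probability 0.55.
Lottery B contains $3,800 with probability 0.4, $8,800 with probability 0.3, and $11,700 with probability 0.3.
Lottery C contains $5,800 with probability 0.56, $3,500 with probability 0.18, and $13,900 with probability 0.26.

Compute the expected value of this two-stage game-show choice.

EV(A) = 0.05 × 900 + 0.05 × 2900 + 0.35 × 18400 + 0.55 × 17000 = 45 + 145 + 6440 + 9350 = 15980
EV(B) = 0.4 × 3800 + 0.3 × 8800 + 0.3 × 11700 = 1520 + 2640 + 3510 = 7670
EV(C) = 0.56 × 5800 + 0.18 × 3500 + 0.26 × 13900 = 3248 + 630 + 3614 = 7492
Overall = 0.125 × 15980 + 0.25 × 7670 + 0.625 × 7492 = 1997.5 + 1917.5 + 4682.5 = 8597.5

$8,597.50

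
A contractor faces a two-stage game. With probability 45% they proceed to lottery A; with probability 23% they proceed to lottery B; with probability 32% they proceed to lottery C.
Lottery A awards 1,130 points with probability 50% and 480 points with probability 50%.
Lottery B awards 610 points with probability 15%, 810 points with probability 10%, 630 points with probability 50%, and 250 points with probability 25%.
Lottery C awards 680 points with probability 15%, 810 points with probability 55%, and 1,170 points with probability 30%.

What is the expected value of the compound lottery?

776.27 points

EV(A) = 0.5 × 1130 + 0.5 × 480 = 565 + 240 = 805
EV(B) = 0.15 × 610 + 0.1 × 810 + 0.5 × 630 + 0.25 × 250 = 91.5 + 81 + 315 + 62.5 = 550
EV(C) = 0.15 × 680 + 0.55 × 810 + 0.3 × 1170 = 102 + 445.5 + 351 = 898.5
Overall = 0.45 × 805 + 0.23 × 550 + 0.32 × 898.5 = 362.25 + 126.5 + 287.52 = 776.27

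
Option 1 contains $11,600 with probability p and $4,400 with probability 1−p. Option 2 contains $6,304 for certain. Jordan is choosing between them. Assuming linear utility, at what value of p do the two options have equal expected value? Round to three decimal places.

p = 0.264

p·11600 + (1−p)·4400 = 6304
7200p + 4400 = 6304
p = (6304 − 4400) / 7200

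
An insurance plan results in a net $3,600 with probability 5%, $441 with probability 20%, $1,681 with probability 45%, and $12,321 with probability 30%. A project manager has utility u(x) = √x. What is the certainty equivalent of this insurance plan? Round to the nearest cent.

$3,475.10

E[u] = 0.05·√3600 + 0.2·√441 + 0.45·√1681 + 0.3·√12321 = 0.05·60 + 0.2·21 + 0.45·41 + 0.3·111 = 58.95
CE = (58.95)² = 3475.1025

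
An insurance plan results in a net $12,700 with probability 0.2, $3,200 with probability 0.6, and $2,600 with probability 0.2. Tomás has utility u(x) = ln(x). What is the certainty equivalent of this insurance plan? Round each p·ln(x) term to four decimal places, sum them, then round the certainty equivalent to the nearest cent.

E[u] = 0.2·ln(12700) + 0.6·ln(3200) + 0.2·ln(2600) = 1.8899 + 4.8425 + 1.5727 = 8.3051
CE = e^8.3051 ≈ 4044.45

$4,044.45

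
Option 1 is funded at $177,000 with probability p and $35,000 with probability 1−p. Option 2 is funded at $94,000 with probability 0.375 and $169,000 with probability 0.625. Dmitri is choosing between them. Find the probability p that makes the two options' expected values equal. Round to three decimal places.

p = 0.746

EV(Option 2) = 0.375 × 94000 + 0.625 × 169000 = 35250 + 105625 = 140875
p·177000 + (1−p)·35000 = 140875
142000p + 35000 = 140875
p = (140875 − 35000) / 142000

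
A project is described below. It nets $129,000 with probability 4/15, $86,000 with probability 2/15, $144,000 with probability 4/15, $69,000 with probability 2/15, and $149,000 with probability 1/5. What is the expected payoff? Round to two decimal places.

$123,266.67

EV = 4/15 × 129000 + 2/15 × 86000 + 4/15 × 144000 + 2/15 × 69000 + 1/5 × 149000 = 34400 + 11466.6667 + 38400 + 9200 + 29800 = 123266.6667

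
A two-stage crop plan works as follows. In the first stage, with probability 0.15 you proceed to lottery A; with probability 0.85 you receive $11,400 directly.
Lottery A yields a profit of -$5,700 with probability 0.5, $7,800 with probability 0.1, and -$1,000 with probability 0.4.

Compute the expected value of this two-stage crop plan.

$9,319.50

EV(A) = 0.5 × (-5700) + 0.1 × 7800 + 0.4 × (-1000) = -2850 + 780 − 400 = -2470
Branch B: 11400 (certain)
Overall = 0.15 × (-2470) + 0.85 × 11400 = -370.5 + 9690 = 9319.5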